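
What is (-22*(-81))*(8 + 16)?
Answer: 42768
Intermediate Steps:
(-22*(-81))*(8 + 16) = 1782*24 = 42768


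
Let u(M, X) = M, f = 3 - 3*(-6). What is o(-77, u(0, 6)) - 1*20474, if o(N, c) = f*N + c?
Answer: -22091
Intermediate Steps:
f = 21 (f = 3 + 18 = 21)
o(N, c) = c + 21*N (o(N, c) = 21*N + c = c + 21*N)
o(-77, u(0, 6)) - 1*20474 = (0 + 21*(-77)) - 1*20474 = (0 - 1617) - 20474 = -1617 - 20474 = -22091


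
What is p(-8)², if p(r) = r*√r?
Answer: -512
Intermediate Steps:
p(r) = r^(3/2)
p(-8)² = ((-8)^(3/2))² = (-16*I*√2)² = -512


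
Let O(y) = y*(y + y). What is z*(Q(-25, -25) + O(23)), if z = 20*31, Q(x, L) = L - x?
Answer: 655960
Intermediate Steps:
O(y) = 2*y² (O(y) = y*(2*y) = 2*y²)
z = 620
z*(Q(-25, -25) + O(23)) = 620*((-25 - 1*(-25)) + 2*23²) = 620*((-25 + 25) + 2*529) = 620*(0 + 1058) = 620*1058 = 655960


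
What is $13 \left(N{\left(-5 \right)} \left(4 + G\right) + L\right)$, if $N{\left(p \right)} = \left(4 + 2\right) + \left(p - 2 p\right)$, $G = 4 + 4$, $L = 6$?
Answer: $1794$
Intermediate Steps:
$G = 8$
$N{\left(p \right)} = 6 - p$
$13 \left(N{\left(-5 \right)} \left(4 + G\right) + L\right) = 13 \left(\left(6 - -5\right) \left(4 + 8\right) + 6\right) = 13 \left(\left(6 + 5\right) 12 + 6\right) = 13 \left(11 \cdot 12 + 6\right) = 13 \left(132 + 6\right) = 13 \cdot 138 = 1794$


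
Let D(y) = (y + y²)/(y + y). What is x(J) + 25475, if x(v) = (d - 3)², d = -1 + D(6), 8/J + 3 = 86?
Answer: 101901/4 ≈ 25475.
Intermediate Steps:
J = 8/83 (J = 8/(-3 + 86) = 8/83 ≈ 0.096385)
D(y) = (y + y²)/(2*y) (D(y) = (y + y²)/((2*y)) = (y + y²)*(1/(2*y)) = (y + y²)/(2*y))
d = 5/2 (d = -1 + (½ + (½)*6) = -1 + (½ + 3) = -1 + 7/2 = 5/2 ≈ 2.5000)
x(v) = ¼ (x(v) = (5/2 - 3)² = (-½)² = ¼)
x(J) + 25475 = ¼ + 25475 = 101901/4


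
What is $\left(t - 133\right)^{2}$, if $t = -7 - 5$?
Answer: $21025$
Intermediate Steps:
$t = -12$ ($t = -7 - 5 = -12$)
$\left(t - 133\right)^{2} = \left(-12 - 133\right)^{2} = \left(-145\right)^{2} = 21025$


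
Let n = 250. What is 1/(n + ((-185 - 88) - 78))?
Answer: -1/101 ≈ -0.0099010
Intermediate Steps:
1/(n + ((-185 - 88) - 78)) = 1/(250 + ((-185 - 88) - 78)) = 1/(250 + (-273 - 78)) = 1/(250 - 351) = 1/(-101) = -1/101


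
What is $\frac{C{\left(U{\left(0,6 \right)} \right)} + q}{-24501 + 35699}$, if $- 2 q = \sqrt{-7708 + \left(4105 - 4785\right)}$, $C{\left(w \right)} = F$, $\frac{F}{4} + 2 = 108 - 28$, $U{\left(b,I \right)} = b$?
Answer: $\frac{156}{5599} - \frac{3 i \sqrt{233}}{11198} \approx 0.027862 - 0.0040894 i$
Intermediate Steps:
$F = 312$ ($F = -8 + 4 \left(108 - 28\right) = -8 + 4 \cdot 80 = -8 + 320 = 312$)
$C{\left(w \right)} = 312$
$q = - 3 i \sqrt{233}$ ($q = - \frac{\sqrt{-7708 + \left(4105 - 4785\right)}}{2} = - \frac{\sqrt{-7708 - 680}}{2} = - \frac{\sqrt{-8388}}{2} = - \frac{6 i \sqrt{233}}{2} = - 3 i \sqrt{233} \approx - 45.793 i$)
$\frac{C{\left(U{\left(0,6 \right)} \right)} + q}{-24501 + 35699} = \frac{312 - 3 i \sqrt{233}}{-24501 + 35699} = \frac{312 - 3 i \sqrt{233}}{11198} = \left(312 - 3 i \sqrt{233}\right) \frac{1}{11198} = \frac{156}{5599} - \frac{3 i \sqrt{233}}{11198}$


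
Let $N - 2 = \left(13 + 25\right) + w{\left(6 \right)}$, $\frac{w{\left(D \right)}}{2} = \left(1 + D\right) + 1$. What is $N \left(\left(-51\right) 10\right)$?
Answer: $-28560$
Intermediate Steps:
$w{\left(D \right)} = 4 + 2 D$ ($w{\left(D \right)} = 2 \left(\left(1 + D\right) + 1\right) = 2 \left(2 + D\right) = 4 + 2 D$)
$N = 56$ ($N = 2 + \left(\left(13 + 25\right) + \left(4 + 2 \cdot 6\right)\right) = 2 + \left(38 + \left(4 + 12\right)\right) = 2 + \left(38 + 16\right) = 2 + 54 = 56$)
$N \left(\left(-51\right) 10\right) = 56 \left(\left(-51\right) 10\right) = 56 \left(-510\right) = -28560$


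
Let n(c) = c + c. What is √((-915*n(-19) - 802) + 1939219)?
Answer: 3*√219243 ≈ 1404.7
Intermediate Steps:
n(c) = 2*c
√((-915*n(-19) - 802) + 1939219) = √((-1830*(-19) - 802) + 1939219) = √((-915*(-38) - 802) + 1939219) = √((34770 - 802) + 1939219) = √(33968 + 1939219) = √1973187 = 3*√219243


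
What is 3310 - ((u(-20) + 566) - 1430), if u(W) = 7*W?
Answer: 4314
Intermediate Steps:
3310 - ((u(-20) + 566) - 1430) = 3310 - ((7*(-20) + 566) - 1430) = 3310 - ((-140 + 566) - 1430) = 3310 - (426 - 1430) = 3310 - 1*(-1004) = 3310 + 1004 = 4314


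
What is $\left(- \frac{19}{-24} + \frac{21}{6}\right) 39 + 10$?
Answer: $\frac{1419}{8} \approx 177.38$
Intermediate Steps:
$\left(- \frac{19}{-24} + \frac{21}{6}\right) 39 + 10 = \left(\left(-19\right) \left(- \frac{1}{24}\right) + 21 \cdot \frac{1}{6}\right) 39 + 10 = \left(\frac{19}{24} + \frac{7}{2}\right) 39 + 10 = \frac{103}{24} \cdot 39 + 10 = \frac{1339}{8} + 10 = \frac{1419}{8}$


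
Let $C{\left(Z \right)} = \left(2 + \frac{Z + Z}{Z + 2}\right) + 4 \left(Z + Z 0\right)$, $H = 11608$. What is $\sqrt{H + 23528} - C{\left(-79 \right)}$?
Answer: $\frac{24020}{77} + 24 \sqrt{61} \approx 499.39$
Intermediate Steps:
$C{\left(Z \right)} = 2 + 4 Z + \frac{2 Z}{2 + Z}$ ($C{\left(Z \right)} = \left(2 + \frac{2 Z}{2 + Z}\right) + 4 \left(Z + 0\right) = \left(2 + \frac{2 Z}{2 + Z}\right) + 4 Z = 2 + 4 Z + \frac{2 Z}{2 + Z}$)
$\sqrt{H + 23528} - C{\left(-79 \right)} = \sqrt{11608 + 23528} - \frac{4 \left(1 + \left(-79\right)^{2} + 3 \left(-79\right)\right)}{2 - 79} = \sqrt{35136} - \frac{4 \left(1 + 6241 - 237\right)}{-77} = 24 \sqrt{61} - 4 \left(- \frac{1}{77}\right) 6005 = 24 \sqrt{61} - - \frac{24020}{77} = 24 \sqrt{61} + \frac{24020}{77} = \frac{24020}{77} + 24 \sqrt{61}$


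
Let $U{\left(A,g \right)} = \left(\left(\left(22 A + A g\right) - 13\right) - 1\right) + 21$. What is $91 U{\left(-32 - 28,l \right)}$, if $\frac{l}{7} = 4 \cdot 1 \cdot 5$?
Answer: $-883883$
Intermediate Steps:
$l = 140$ ($l = 7 \cdot 4 \cdot 1 \cdot 5 = 7 \cdot 4 \cdot 5 = 7 \cdot 20 = 140$)
$U{\left(A,g \right)} = 7 + 22 A + A g$ ($U{\left(A,g \right)} = \left(\left(-13 + 22 A + A g\right) - 1\right) + 21 = \left(-14 + 22 A + A g\right) + 21 = 7 + 22 A + A g$)
$91 U{\left(-32 - 28,l \right)} = 91 \left(7 + 22 \left(-32 - 28\right) + \left(-32 - 28\right) 140\right) = 91 \left(7 + 22 \left(-60\right) - 8400\right) = 91 \left(7 - 1320 - 8400\right) = 91 \left(-9713\right) = -883883$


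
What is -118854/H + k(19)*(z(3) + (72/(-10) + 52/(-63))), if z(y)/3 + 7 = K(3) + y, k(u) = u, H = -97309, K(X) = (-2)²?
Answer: -149564738/988785 ≈ -151.26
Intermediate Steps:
K(X) = 4
z(y) = -9 + 3*y (z(y) = -21 + 3*(4 + y) = -21 + (12 + 3*y) = -9 + 3*y)
-118854/H + k(19)*(z(3) + (72/(-10) + 52/(-63))) = -118854/(-97309) + 19*((-9 + 3*3) + (72/(-10) + 52/(-63))) = -118854*(-1/97309) + 19*((-9 + 9) + (72*(-⅒) + 52*(-1/63))) = 3834/3139 + 19*(0 + (-36/5 - 52/63)) = 3834/3139 + 19*(0 - 2528/315) = 3834/3139 + 19*(-2528/315) = 3834/3139 - 48032/315 = -149564738/988785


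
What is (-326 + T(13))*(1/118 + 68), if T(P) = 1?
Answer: -2608125/118 ≈ -22103.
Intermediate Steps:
(-326 + T(13))*(1/118 + 68) = (-326 + 1)*(1/118 + 68) = -325*(1/118 + 68) = -325*8025/118 = -2608125/118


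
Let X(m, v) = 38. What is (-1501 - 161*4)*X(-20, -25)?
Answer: -81510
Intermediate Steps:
(-1501 - 161*4)*X(-20, -25) = (-1501 - 161*4)*38 = (-1501 - 644)*38 = -2145*38 = -81510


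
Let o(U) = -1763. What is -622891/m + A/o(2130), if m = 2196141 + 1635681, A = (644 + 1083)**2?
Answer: -11429618394671/6755502186 ≈ -1691.9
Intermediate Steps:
A = 2982529 (A = 1727**2 = 2982529)
m = 3831822
-622891/m + A/o(2130) = -622891/3831822 + 2982529/(-1763) = -622891*1/3831822 + 2982529*(-1/1763) = -622891/3831822 - 2982529/1763 = -11429618394671/6755502186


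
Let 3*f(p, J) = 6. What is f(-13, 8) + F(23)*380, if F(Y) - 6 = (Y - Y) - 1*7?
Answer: -378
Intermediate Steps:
f(p, J) = 2 (f(p, J) = (1/3)*6 = 2)
F(Y) = -1 (F(Y) = 6 + ((Y - Y) - 1*7) = 6 + (0 - 7) = 6 - 7 = -1)
f(-13, 8) + F(23)*380 = 2 - 1*380 = 2 - 380 = -378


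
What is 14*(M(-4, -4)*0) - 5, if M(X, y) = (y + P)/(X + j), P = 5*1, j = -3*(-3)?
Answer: -5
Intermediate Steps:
j = 9
P = 5
M(X, y) = (5 + y)/(9 + X) (M(X, y) = (y + 5)/(X + 9) = (5 + y)/(9 + X))
14*(M(-4, -4)*0) - 5 = 14*(((5 - 4)/(9 - 4))*0) - 5 = 14*((1/5)*0) - 5 = 14*(((⅕)*1)*0) - 5 = 14*((⅕)*0) - 5 = 14*0 - 5 = 0 - 5 = -5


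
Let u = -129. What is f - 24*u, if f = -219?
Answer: 2877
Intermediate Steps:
f - 24*u = -219 - 24*(-129) = -219 - 1*(-3096) = -219 + 3096 = 2877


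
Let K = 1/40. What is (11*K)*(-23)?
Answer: -253/40 ≈ -6.3250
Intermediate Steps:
K = 1/40 ≈ 0.025000
(11*K)*(-23) = (11*(1/40))*(-23) = (11/40)*(-23) = -253/40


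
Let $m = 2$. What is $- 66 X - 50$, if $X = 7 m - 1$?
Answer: $-908$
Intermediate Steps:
$X = 13$ ($X = 7 \cdot 2 - 1 = 14 - 1 = 13$)
$- 66 X - 50 = \left(-66\right) 13 - 50 = -858 - 50 = -908$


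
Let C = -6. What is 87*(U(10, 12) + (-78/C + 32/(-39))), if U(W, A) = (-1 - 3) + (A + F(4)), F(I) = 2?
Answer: 25085/13 ≈ 1929.6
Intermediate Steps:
U(W, A) = -2 + A (U(W, A) = (-1 - 3) + (A + 2) = -4 + (2 + A) = -2 + A)
87*(U(10, 12) + (-78/C + 32/(-39))) = 87*((-2 + 12) + (-78/(-6) + 32/(-39))) = 87*(10 + (-78*(-1/6) + 32*(-1/39))) = 87*(10 + (13 - 32/39)) = 87*(10 + 475/39) = 87*(865/39) = 25085/13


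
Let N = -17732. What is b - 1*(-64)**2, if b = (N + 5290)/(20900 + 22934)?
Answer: -89778253/21917 ≈ -4096.3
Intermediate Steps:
b = -6221/21917 (b = (-17732 + 5290)/(20900 + 22934) = -12442/43834 = -12442*1/43834 = -6221/21917 ≈ -0.28384)
b - 1*(-64)**2 = -6221/21917 - 1*(-64)**2 = -6221/21917 - 1*4096 = -6221/21917 - 4096 = -89778253/21917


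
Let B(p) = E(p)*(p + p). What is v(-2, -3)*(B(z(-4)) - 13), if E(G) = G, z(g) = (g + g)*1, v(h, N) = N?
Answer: -345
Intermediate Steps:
z(g) = 2*g (z(g) = (2*g)*1 = 2*g)
B(p) = 2*p**2 (B(p) = p*(p + p) = p*(2*p) = 2*p**2)
v(-2, -3)*(B(z(-4)) - 13) = -3*(2*(2*(-4))**2 - 13) = -3*(2*(-8)**2 - 13) = -3*(2*64 - 13) = -3*(128 - 13) = -3*115 = -345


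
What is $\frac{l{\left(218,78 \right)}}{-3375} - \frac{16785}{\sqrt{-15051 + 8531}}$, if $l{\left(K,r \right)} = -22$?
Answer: $\frac{22}{3375} + \frac{3357 i \sqrt{1630}}{652} \approx 0.0065185 + 207.87 i$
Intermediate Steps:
$\frac{l{\left(218,78 \right)}}{-3375} - \frac{16785}{\sqrt{-15051 + 8531}} = - \frac{22}{-3375} - \frac{16785}{\sqrt{-15051 + 8531}} = \left(-22\right) \left(- \frac{1}{3375}\right) - \frac{16785}{\sqrt{-6520}} = \frac{22}{3375} - \frac{16785}{2 i \sqrt{1630}} = \frac{22}{3375} - 16785 \left(- \frac{i \sqrt{1630}}{3260}\right) = \frac{22}{3375} + \frac{3357 i \sqrt{1630}}{652}$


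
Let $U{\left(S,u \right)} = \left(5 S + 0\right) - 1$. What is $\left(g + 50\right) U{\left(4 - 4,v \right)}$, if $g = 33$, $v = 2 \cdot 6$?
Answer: $-83$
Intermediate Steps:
$v = 12$
$U{\left(S,u \right)} = -1 + 5 S$ ($U{\left(S,u \right)} = 5 S - 1 = -1 + 5 S$)
$\left(g + 50\right) U{\left(4 - 4,v \right)} = \left(33 + 50\right) \left(-1 + 5 \left(4 - 4\right)\right) = 83 \left(-1 + 5 \cdot 0\right) = 83 \left(-1 + 0\right) = 83 \left(-1\right) = -83$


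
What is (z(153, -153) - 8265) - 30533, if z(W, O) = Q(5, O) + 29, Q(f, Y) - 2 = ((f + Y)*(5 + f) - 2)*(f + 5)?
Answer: -53587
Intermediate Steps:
Q(f, Y) = 2 + (-2 + (5 + f)*(Y + f))*(5 + f) (Q(f, Y) = 2 + ((f + Y)*(5 + f) - 2)*(f + 5) = 2 + ((Y + f)*(5 + f) - 2)*(5 + f) = 2 + ((5 + f)*(Y + f) - 2)*(5 + f) = 2 + (-2 + (5 + f)*(Y + f))*(5 + f))
z(W, O) = 511 + 100*O (z(W, O) = (-8 + 5**3 + 10*5**2 + 23*5 + 25*O + O*5**2 + 10*O*5) + 29 = (-8 + 125 + 10*25 + 115 + 25*O + O*25 + 50*O) + 29 = (-8 + 125 + 250 + 115 + 25*O + 25*O + 50*O) + 29 = (482 + 100*O) + 29 = 511 + 100*O)
(z(153, -153) - 8265) - 30533 = ((511 + 100*(-153)) - 8265) - 30533 = ((511 - 15300) - 8265) - 30533 = (-14789 - 8265) - 30533 = -23054 - 30533 = -53587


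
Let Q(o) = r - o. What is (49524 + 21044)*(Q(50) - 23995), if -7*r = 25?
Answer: -11879417120/7 ≈ -1.6971e+9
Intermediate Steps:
r = -25/7 (r = -1/7*25 = -25/7 ≈ -3.5714)
Q(o) = -25/7 - o
(49524 + 21044)*(Q(50) - 23995) = (49524 + 21044)*((-25/7 - 1*50) - 23995) = 70568*((-25/7 - 50) - 23995) = 70568*(-375/7 - 23995) = 70568*(-168340/7) = -11879417120/7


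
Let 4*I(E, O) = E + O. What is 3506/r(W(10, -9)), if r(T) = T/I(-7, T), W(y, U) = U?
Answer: 14024/9 ≈ 1558.2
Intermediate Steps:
I(E, O) = E/4 + O/4 (I(E, O) = (E + O)/4 = E/4 + O/4)
r(T) = T/(-7/4 + T/4) (r(T) = T/((¼)*(-7) + T/4) = T/(-7/4 + T/4))
3506/r(W(10, -9)) = 3506/((4*(-9)/(-7 - 9))) = 3506/((4*(-9)/(-16))) = 3506/((4*(-9)*(-1/16))) = 3506/(9/4) = 3506*(4/9) = 14024/9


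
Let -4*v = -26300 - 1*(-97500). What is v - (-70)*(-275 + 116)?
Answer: -28930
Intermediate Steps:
v = -17800 (v = -(-26300 - 1*(-97500))/4 = -(-26300 + 97500)/4 = -1/4*71200 = -17800)
v - (-70)*(-275 + 116) = -17800 - (-70)*(-275 + 116) = -17800 - (-70)*(-159) = -17800 - 1*11130 = -17800 - 11130 = -28930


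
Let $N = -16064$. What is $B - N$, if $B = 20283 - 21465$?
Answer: $14882$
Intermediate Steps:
$B = -1182$ ($B = 20283 - 21465 = -1182$)
$B - N = -1182 - -16064 = -1182 + 16064 = 14882$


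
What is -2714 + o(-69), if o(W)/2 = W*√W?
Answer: -2714 - 138*I*√69 ≈ -2714.0 - 1146.3*I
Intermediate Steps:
o(W) = 2*W^(3/2) (o(W) = 2*(W*√W) = 2*W^(3/2))
-2714 + o(-69) = -2714 + 2*(-69)^(3/2) = -2714 + 2*(-69*I*√69) = -2714 - 138*I*√69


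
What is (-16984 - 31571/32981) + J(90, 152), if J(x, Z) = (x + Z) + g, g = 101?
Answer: -548868392/32981 ≈ -16642.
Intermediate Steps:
J(x, Z) = 101 + Z + x (J(x, Z) = (x + Z) + 101 = (Z + x) + 101 = 101 + Z + x)
(-16984 - 31571/32981) + J(90, 152) = (-16984 - 31571/32981) + (101 + 152 + 90) = (-16984 - 31571*1/32981) + 343 = (-16984 - 31571/32981) + 343 = -560180875/32981 + 343 = -548868392/32981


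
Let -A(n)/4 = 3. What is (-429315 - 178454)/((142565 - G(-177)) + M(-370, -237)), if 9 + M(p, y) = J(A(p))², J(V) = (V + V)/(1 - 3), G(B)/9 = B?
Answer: -607769/144293 ≈ -4.2121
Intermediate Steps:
A(n) = -12 (A(n) = -4*3 = -12)
G(B) = 9*B
J(V) = -V (J(V) = (2*V)/(-2) = (2*V)*(-½) = -V)
M(p, y) = 135 (M(p, y) = -9 + (-1*(-12))² = -9 + 12² = -9 + 144 = 135)
(-429315 - 178454)/((142565 - G(-177)) + M(-370, -237)) = (-429315 - 178454)/((142565 - 9*(-177)) + 135) = -607769/((142565 - 1*(-1593)) + 135) = -607769/((142565 + 1593) + 135) = -607769/(144158 + 135) = -607769/144293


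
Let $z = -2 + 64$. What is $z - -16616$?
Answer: $16678$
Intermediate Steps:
$z = 62$
$z - -16616 = 62 - -16616 = 62 + 16616 = 16678$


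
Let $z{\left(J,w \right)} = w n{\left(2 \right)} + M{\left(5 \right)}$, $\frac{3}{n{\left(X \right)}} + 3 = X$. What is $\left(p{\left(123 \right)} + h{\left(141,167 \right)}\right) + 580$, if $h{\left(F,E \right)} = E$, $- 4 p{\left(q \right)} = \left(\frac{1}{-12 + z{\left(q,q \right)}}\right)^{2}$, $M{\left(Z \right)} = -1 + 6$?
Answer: $\frac{422431487}{565504} \approx 747.0$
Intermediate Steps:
$M{\left(Z \right)} = 5$
$n{\left(X \right)} = \frac{3}{-3 + X}$
$z{\left(J,w \right)} = 5 - 3 w$ ($z{\left(J,w \right)} = w \frac{3}{-3 + 2} + 5 = w \frac{3}{-1} + 5 = w 3 \left(-1\right) + 5 = w \left(-3\right) + 5 = - 3 w + 5 = 5 - 3 w$)
$p{\left(q \right)} = - \frac{1}{4 \left(-7 - 3 q\right)^{2}}$ ($p{\left(q \right)} = - \frac{\left(\frac{1}{-12 - \left(-5 + 3 q\right)}\right)^{2}}{4} = - \frac{\left(\frac{1}{-7 - 3 q}\right)^{2}}{4} = - \frac{1}{4 \left(-7 - 3 q\right)^{2}}$)
$\left(p{\left(123 \right)} + h{\left(141,167 \right)}\right) + 580 = \left(- \frac{1}{4 \left(7 + 3 \cdot 123\right)^{2}} + 167\right) + 580 = \left(- \frac{1}{4 \left(7 + 369\right)^{2}} + 167\right) + 580 = \left(- \frac{1}{4 \cdot 141376} + 167\right) + 580 = \left(\left(- \frac{1}{4}\right) \frac{1}{141376} + 167\right) + 580 = \left(- \frac{1}{565504} + 167\right) + 580 = \frac{94439167}{565504} + 580 = \frac{422431487}{565504}$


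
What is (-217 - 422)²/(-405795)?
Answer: -136107/135265 ≈ -1.0062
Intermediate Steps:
(-217 - 422)²/(-405795) = (-639)²*(-1/405795) = 408321*(-1/405795) = -136107/135265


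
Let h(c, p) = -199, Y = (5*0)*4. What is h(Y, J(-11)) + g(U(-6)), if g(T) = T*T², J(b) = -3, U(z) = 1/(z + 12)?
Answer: -42983/216 ≈ -199.00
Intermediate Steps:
U(z) = 1/(12 + z)
g(T) = T³
Y = 0 (Y = 0*4 = 0)
h(Y, J(-11)) + g(U(-6)) = -199 + (1/(12 - 6))³ = -199 + (1/6)³ = -199 + (⅙)³ = -199 + 1/216 = -42983/216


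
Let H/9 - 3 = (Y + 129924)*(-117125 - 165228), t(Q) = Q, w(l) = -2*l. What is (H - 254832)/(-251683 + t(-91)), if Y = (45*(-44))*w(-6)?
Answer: 269781769833/251774 ≈ 1.0715e+6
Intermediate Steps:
Y = -23760 (Y = (45*(-44))*(-2*(-6)) = -1980*12 = -23760)
H = -269781515001 (H = 27 + 9*((-23760 + 129924)*(-117125 - 165228)) = 27 + 9*(106164*(-282353)) = 27 + 9*(-29975723892) = 27 - 269781515028 = -269781515001)
(H - 254832)/(-251683 + t(-91)) = (-269781515001 - 254832)/(-251683 - 91) = -269781769833/(-251774) = -269781769833*(-1/251774) = 269781769833/251774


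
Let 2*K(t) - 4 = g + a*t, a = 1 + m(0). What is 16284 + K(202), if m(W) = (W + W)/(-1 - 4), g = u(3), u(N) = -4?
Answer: 16385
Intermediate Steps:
g = -4
m(W) = -2*W/5 (m(W) = (2*W)/(-5) = (2*W)*(-⅕) = -2*W/5)
a = 1 (a = 1 - ⅖*0 = 1 + 0 = 1)
K(t) = t/2 (K(t) = 2 + (-4 + 1*t)/2 = 2 + (-4 + t)/2 = 2 + (-2 + t/2) = t/2)
16284 + K(202) = 16284 + (½)*202 = 16284 + 101 = 16385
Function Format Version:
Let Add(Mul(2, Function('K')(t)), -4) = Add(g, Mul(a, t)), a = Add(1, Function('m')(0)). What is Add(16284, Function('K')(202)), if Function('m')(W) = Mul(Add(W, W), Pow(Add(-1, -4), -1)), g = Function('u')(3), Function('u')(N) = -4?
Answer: 16385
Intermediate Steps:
g = -4
Function('m')(W) = Mul(Rational(-2, 5), W) (Function('m')(W) = Mul(Mul(2, W), Pow(-5, -1)) = Mul(Mul(2, W), Rational(-1, 5)) = Mul(Rational(-2, 5), W))
a = 1 (a = Add(1, Mul(Rational(-2, 5), 0)) = Add(1, 0) = 1)
Function('K')(t) = Mul(Rational(1, 2), t) (Function('K')(t) = Add(2, Mul(Rational(1, 2), Add(-4, Mul(1, t)))) = Add(2, Mul(Rational(1, 2), Add(-4, t))) = Add(2, Add(-2, Mul(Rational(1, 2), t))) = Mul(Rational(1, 2), t))
Add(16284, Function('K')(202)) = Add(16284, Mul(Rational(1, 2), 202)) = Add(16284, 101) = 16385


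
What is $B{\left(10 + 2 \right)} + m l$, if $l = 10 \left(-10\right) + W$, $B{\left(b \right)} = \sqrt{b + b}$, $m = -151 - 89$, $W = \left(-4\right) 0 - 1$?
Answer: $24240 + 2 \sqrt{6} \approx 24245.0$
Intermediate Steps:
$W = -1$ ($W = 0 - 1 = -1$)
$m = -240$ ($m = -151 - 89 = -240$)
$B{\left(b \right)} = \sqrt{2} \sqrt{b}$ ($B{\left(b \right)} = \sqrt{2 b} = \sqrt{2} \sqrt{b}$)
$l = -101$ ($l = 10 \left(-10\right) - 1 = -100 - 1 = -101$)
$B{\left(10 + 2 \right)} + m l = \sqrt{2} \sqrt{10 + 2} - -24240 = \sqrt{2} \sqrt{12} + 24240 = \sqrt{2} \cdot 2 \sqrt{3} + 24240 = 2 \sqrt{6} + 24240 = 24240 + 2 \sqrt{6}$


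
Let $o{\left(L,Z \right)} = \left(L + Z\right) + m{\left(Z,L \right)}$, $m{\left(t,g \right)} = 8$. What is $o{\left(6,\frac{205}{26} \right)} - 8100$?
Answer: $- \frac{210031}{26} \approx -8078.1$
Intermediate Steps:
$o{\left(L,Z \right)} = 8 + L + Z$ ($o{\left(L,Z \right)} = \left(L + Z\right) + 8 = 8 + L + Z$)
$o{\left(6,\frac{205}{26} \right)} - 8100 = \left(8 + 6 + \frac{205}{26}\right) - 8100 = \frac{569}{26} - 8100 = - \frac{210031}{26}$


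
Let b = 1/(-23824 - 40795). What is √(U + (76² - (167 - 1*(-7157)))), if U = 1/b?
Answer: I*√66167 ≈ 257.23*I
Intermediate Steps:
b = -1/64619 (b = 1/(-64619) = -1/64619 ≈ -1.5475e-5)
U = -64619 (U = 1/(-1/64619) = -64619)
√(U + (76² - (167 - 1*(-7157)))) = √(-64619 + (76² - (167 - 1*(-7157)))) = √(-64619 + (5776 - (167 + 7157))) = √(-64619 + (5776 - 1*7324)) = √(-64619 + (5776 - 7324)) = √(-64619 - 1548) = √(-66167) = I*√66167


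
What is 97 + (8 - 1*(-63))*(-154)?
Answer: -10837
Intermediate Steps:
97 + (8 - 1*(-63))*(-154) = 97 + (8 + 63)*(-154) = 97 + 71*(-154) = 97 - 10934 = -10837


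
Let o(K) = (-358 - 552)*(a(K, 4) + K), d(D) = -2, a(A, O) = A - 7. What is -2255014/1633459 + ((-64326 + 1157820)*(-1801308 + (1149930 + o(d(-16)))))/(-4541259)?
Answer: 381862308151052634/2472653461627 ≈ 1.5443e+5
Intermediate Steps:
a(A, O) = -7 + A
o(K) = 6370 - 1820*K (o(K) = (-358 - 552)*((-7 + K) + K) = -910*(-7 + 2*K) = 6370 - 1820*K)
-2255014/1633459 + ((-64326 + 1157820)*(-1801308 + (1149930 + o(d(-16)))))/(-4541259) = -2255014/1633459 + ((-64326 + 1157820)*(-1801308 + (1149930 + (6370 - 1820*(-2)))))/(-4541259) = -2255014*1/1633459 + (1093494*(-1801308 + (1149930 + (6370 + 3640))))*(-1/4541259) = -2255014/1633459 + (1093494*(-1801308 + (1149930 + 10010)))*(-1/4541259) = -2255014/1633459 + (1093494*(-1801308 + 1159940))*(-1/4541259) = -2255014/1633459 + (1093494*(-641368))*(-1/4541259) = -2255014/1633459 - 701332059792*(-1/4541259) = -2255014/1633459 + 233777353264/1513753 = 381862308151052634/2472653461627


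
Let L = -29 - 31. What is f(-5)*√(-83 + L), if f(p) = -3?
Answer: -3*I*√143 ≈ -35.875*I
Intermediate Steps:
L = -60
f(-5)*√(-83 + L) = -3*√(-83 - 60) = -3*I*√143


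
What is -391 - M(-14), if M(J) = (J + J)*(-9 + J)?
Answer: -1035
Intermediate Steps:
M(J) = 2*J*(-9 + J) (M(J) = (2*J)*(-9 + J) = 2*J*(-9 + J))
-391 - M(-14) = -391 - 2*(-14)*(-9 - 14) = -391 - 2*(-14)*(-23) = -391 - 1*644 = -391 - 644 = -1035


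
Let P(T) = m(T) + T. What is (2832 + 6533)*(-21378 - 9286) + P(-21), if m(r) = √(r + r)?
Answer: -287168381 + I*√42 ≈ -2.8717e+8 + 6.4807*I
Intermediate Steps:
m(r) = √2*√r (m(r) = √(2*r) = √2*√r)
P(T) = T + √2*√T (P(T) = √2*√T + T = T + √2*√T)
(2832 + 6533)*(-21378 - 9286) + P(-21) = (2832 + 6533)*(-21378 - 9286) + (-21 + √2*√(-21)) = 9365*(-30664) + (-21 + √2*(I*√21)) = -287168360 + (-21 + I*√42) = -287168381 + I*√42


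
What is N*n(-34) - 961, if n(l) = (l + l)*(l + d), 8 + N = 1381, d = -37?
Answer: 6627883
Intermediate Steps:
N = 1373 (N = -8 + 1381 = 1373)
n(l) = 2*l*(-37 + l) (n(l) = (l + l)*(l - 37) = (2*l)*(-37 + l) = 2*l*(-37 + l))
N*n(-34) - 961 = 1373*(2*(-34)*(-37 - 34)) - 961 = 1373*(2*(-34)*(-71)) - 961 = 1373*4828 - 961 = 6628844 - 961 = 6627883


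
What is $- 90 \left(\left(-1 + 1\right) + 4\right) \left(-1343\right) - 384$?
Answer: $483096$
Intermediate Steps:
$- 90 \left(\left(-1 + 1\right) + 4\right) \left(-1343\right) - 384 = - 90 \left(0 + 4\right) \left(-1343\right) - 384 = \left(-90\right) 4 \left(-1343\right) - 384 = \left(-360\right) \left(-1343\right) - 384 = 483480 - 384 = 483096$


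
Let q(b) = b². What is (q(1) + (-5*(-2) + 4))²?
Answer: 225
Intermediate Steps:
(q(1) + (-5*(-2) + 4))² = (1² + (-5*(-2) + 4))² = (1 + (10 + 4))² = (1 + 14)² = 15² = 225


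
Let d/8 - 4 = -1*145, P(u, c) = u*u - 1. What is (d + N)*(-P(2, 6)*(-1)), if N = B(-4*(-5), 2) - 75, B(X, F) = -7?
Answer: -3630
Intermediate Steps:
P(u, c) = -1 + u² (P(u, c) = u² - 1 = -1 + u²)
N = -82 (N = -7 - 75 = -82)
d = -1128 (d = 32 + 8*(-1*145) = 32 + 8*(-145) = 32 - 1160 = -1128)
(d + N)*(-P(2, 6)*(-1)) = (-1128 - 82)*(-(-1 + 2²)*(-1)) = -1210*(-(-1 + 4))*(-1) = -1210*(-1*3)*(-1) = -(-3630)*(-1) = -1210*3 = -3630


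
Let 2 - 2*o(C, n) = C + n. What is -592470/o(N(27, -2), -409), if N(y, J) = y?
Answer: -98745/32 ≈ -3085.8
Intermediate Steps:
o(C, n) = 1 - C/2 - n/2 (o(C, n) = 1 - (C + n)/2 = 1 + (-C/2 - n/2) = 1 - C/2 - n/2)
-592470/o(N(27, -2), -409) = -592470/(1 - 1/2*27 - 1/2*(-409)) = -592470/(1 - 27/2 + 409/2) = -592470/192 = -592470*1/192 = -98745/32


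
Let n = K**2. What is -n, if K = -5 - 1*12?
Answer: -289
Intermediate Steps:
K = -17 (K = -5 - 12 = -17)
n = 289 (n = (-17)**2 = 289)
-n = -1*289 = -289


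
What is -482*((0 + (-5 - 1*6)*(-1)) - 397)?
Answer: 186052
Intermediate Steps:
-482*((0 + (-5 - 1*6)*(-1)) - 397) = -482*((0 + (-5 - 6)*(-1)) - 397) = -482*((0 - 11*(-1)) - 397) = -482*((0 + 11) - 397) = -482*(11 - 397) = -482*(-386) = 186052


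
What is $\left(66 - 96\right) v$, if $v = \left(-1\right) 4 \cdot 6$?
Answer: $720$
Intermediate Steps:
$v = -24$ ($v = \left(-4\right) 6 = -24$)
$\left(66 - 96\right) v = \left(66 - 96\right) \left(-24\right) = \left(-30\right) \left(-24\right) = 720$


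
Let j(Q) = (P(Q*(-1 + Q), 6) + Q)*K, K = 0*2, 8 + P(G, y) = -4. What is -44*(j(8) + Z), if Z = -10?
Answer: 440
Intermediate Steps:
P(G, y) = -12 (P(G, y) = -8 - 4 = -12)
K = 0
j(Q) = 0 (j(Q) = (-12 + Q)*0 = 0)
-44*(j(8) + Z) = -44*(0 - 10) = -44*(-10) = 440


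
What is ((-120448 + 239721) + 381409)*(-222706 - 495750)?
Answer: -359717986992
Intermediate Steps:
((-120448 + 239721) + 381409)*(-222706 - 495750) = (119273 + 381409)*(-718456) = 500682*(-718456) = -359717986992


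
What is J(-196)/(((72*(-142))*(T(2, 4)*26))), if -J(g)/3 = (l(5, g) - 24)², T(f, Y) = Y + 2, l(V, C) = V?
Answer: 361/531648 ≈ 0.00067902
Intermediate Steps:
T(f, Y) = 2 + Y
J(g) = -1083 (J(g) = -3*(5 - 24)² = -3*(-19)² = -3*361 = -1083)
J(-196)/(((72*(-142))*(T(2, 4)*26))) = -1083*(-1/(265824*(2 + 4))) = -1083/((-61344*26)) = -1083/((-10224*156)) = -1083/(-1594944) = -1083*(-1/1594944) = 361/531648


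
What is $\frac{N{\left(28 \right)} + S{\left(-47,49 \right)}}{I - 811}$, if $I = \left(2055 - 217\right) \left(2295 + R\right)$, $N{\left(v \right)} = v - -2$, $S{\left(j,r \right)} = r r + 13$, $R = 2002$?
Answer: $\frac{2444}{7897075} \approx 0.00030948$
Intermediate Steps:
$S{\left(j,r \right)} = 13 + r^{2}$ ($S{\left(j,r \right)} = r^{2} + 13 = 13 + r^{2}$)
$N{\left(v \right)} = 2 + v$ ($N{\left(v \right)} = v + 2 = 2 + v$)
$I = 7897886$ ($I = \left(2055 - 217\right) \left(2295 + 2002\right) = 1838 \cdot 4297 = 7897886$)
$\frac{N{\left(28 \right)} + S{\left(-47,49 \right)}}{I - 811} = \frac{\left(2 + 28\right) + \left(13 + 49^{2}\right)}{7897886 - 811} = \frac{30 + \left(13 + 2401\right)}{7897075} = \left(30 + 2414\right) \frac{1}{7897075} = 2444 \cdot \frac{1}{7897075} = \frac{2444}{7897075}$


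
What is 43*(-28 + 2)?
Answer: -1118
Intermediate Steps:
43*(-28 + 2) = 43*(-26) = -1118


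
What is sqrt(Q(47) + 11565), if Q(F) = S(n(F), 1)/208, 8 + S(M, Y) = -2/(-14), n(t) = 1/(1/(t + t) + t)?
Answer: 17*sqrt(5302115)/364 ≈ 107.54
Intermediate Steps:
n(t) = 1/(t + 1/(2*t)) (n(t) = 1/(1/(2*t) + t) = 1/(t + 1/(2*t)))
S(M, Y) = -55/7 (S(M, Y) = -8 - 2/(-14) = -8 - 2*(-1/14) = -8 + 1/7 = -55/7)
Q(F) = -55/1456 (Q(F) = -55/7/208 = -55/7*1/208 = -55/1456)
sqrt(Q(47) + 11565) = sqrt(-55/1456 + 11565) = sqrt(16838585/1456) = 17*sqrt(5302115)/364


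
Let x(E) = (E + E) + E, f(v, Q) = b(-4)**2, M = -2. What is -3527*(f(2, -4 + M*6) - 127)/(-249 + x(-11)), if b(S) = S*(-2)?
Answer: -74067/94 ≈ -787.95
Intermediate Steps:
b(S) = -2*S
f(v, Q) = 64 (f(v, Q) = (-2*(-4))**2 = 8**2 = 64)
x(E) = 3*E (x(E) = 2*E + E = 3*E)
-3527*(f(2, -4 + M*6) - 127)/(-249 + x(-11)) = -3527*(64 - 127)/(-249 + 3*(-11)) = -(-222201)/(-249 - 33) = -(-222201)/(-282) = -(-222201)*(-1)/282 = -3527*21/94 = -74067/94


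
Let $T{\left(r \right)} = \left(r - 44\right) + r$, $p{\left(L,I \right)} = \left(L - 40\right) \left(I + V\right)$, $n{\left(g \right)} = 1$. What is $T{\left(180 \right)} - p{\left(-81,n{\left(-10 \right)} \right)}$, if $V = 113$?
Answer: $14110$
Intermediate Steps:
$p{\left(L,I \right)} = \left(-40 + L\right) \left(113 + I\right)$ ($p{\left(L,I \right)} = \left(L - 40\right) \left(I + 113\right) = \left(-40 + L\right) \left(113 + I\right)$)
$T{\left(r \right)} = -44 + 2 r$ ($T{\left(r \right)} = \left(-44 + r\right) + r = -44 + 2 r$)
$T{\left(180 \right)} - p{\left(-81,n{\left(-10 \right)} \right)} = \left(-44 + 2 \cdot 180\right) - \left(-4520 - 40 + 113 \left(-81\right) + 1 \left(-81\right)\right) = \left(-44 + 360\right) - \left(-4520 - 40 - 9153 - 81\right) = 316 - -13794 = 316 + 13794 = 14110$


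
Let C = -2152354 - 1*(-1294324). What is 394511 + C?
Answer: -463519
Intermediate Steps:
C = -858030 (C = -2152354 + 1294324 = -858030)
394511 + C = 394511 - 858030 = -463519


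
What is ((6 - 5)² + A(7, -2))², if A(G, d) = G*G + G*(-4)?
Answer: 484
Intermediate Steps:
A(G, d) = G² - 4*G
((6 - 5)² + A(7, -2))² = ((6 - 5)² + 7*(-4 + 7))² = (1² + 7*3)² = (1 + 21)² = 22² = 484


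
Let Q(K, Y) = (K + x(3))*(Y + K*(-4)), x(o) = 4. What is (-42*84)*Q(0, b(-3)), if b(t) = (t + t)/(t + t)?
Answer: -14112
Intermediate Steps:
b(t) = 1 (b(t) = (2*t)/((2*t)) = (2*t)*(1/(2*t)) = 1)
Q(K, Y) = (4 + K)*(Y - 4*K) (Q(K, Y) = (K + 4)*(Y + K*(-4)) = (4 + K)*(Y - 4*K))
(-42*84)*Q(0, b(-3)) = (-42*84)*(-16*0 - 4*0² + 4*1 + 0*1) = -3528*(0 - 4*0 + 4 + 0) = -3528*(0 + 0 + 4 + 0) = -3528*4 = -14112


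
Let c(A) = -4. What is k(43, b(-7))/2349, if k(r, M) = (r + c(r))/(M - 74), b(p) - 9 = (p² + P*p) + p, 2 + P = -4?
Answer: 13/14877 ≈ 0.00087383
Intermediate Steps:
P = -6 (P = -2 - 4 = -6)
b(p) = 9 + p² - 5*p (b(p) = 9 + ((p² - 6*p) + p) = 9 + (p² - 5*p) = 9 + p² - 5*p)
k(r, M) = (-4 + r)/(-74 + M) (k(r, M) = (r - 4)/(M - 74) = (-4 + r)/(-74 + M))
k(43, b(-7))/2349 = ((-4 + 43)/(-74 + (9 + (-7)² - 5*(-7))))/2349 = (39/(-74 + (9 + 49 + 35)))*(1/2349) = (39/(-74 + 93))*(1/2349) = (39/19)*(1/2349) = 13/14877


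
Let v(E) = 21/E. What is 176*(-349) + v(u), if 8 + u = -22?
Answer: -614247/10 ≈ -61425.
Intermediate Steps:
u = -30 (u = -8 - 22 = -30)
176*(-349) + v(u) = 176*(-349) + 21/(-30) = -61424 + 21*(-1/30) = -61424 - 7/10 = -614247/10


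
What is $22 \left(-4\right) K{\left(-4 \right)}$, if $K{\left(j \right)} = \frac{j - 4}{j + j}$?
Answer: $-88$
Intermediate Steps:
$K{\left(j \right)} = \frac{-4 + j}{2 j}$
$22 \left(-4\right) K{\left(-4 \right)} = 22 \left(-4\right) \frac{-4 - 4}{2 \left(-4\right)} = - 88 \cdot \frac{1}{2} \left(- \frac{1}{4}\right) \left(-8\right) = \left(-88\right) 1 = -88$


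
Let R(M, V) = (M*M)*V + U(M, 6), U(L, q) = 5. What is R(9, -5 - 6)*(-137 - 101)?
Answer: 210868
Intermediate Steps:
R(M, V) = 5 + V*M² (R(M, V) = (M*M)*V + 5 = M²*V + 5 = V*M² + 5 = 5 + V*M²)
R(9, -5 - 6)*(-137 - 101) = (5 + (-5 - 6)*9²)*(-137 - 101) = (5 - 11*81)*(-238) = (5 - 891)*(-238) = -886*(-238) = 210868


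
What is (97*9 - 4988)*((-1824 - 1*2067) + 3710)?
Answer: 744815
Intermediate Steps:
(97*9 - 4988)*((-1824 - 1*2067) + 3710) = (873 - 4988)*((-1824 - 2067) + 3710) = -4115*(-3891 + 3710) = -4115*(-181) = 744815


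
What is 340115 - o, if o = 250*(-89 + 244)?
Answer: 301365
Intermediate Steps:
o = 38750 (o = 250*155 = 38750)
340115 - o = 340115 - 1*38750 = 340115 - 38750 = 301365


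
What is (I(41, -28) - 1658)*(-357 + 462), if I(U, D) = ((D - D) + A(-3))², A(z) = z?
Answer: -173145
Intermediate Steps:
I(U, D) = 9 (I(U, D) = ((D - D) - 3)² = (0 - 3)² = (-3)² = 9)
(I(41, -28) - 1658)*(-357 + 462) = (9 - 1658)*(-357 + 462) = -1649*105 = -173145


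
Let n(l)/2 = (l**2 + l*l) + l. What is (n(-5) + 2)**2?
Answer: 8464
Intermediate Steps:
n(l) = 2*l + 4*l**2 (n(l) = 2*((l**2 + l*l) + l) = 2*((l**2 + l**2) + l) = 2*(2*l**2 + l) = 2*(l + 2*l**2) = 2*l + 4*l**2)
(n(-5) + 2)**2 = (2*(-5)*(1 + 2*(-5)) + 2)**2 = (2*(-5)*(1 - 10) + 2)**2 = (2*(-5)*(-9) + 2)**2 = (90 + 2)**2 = 92**2 = 8464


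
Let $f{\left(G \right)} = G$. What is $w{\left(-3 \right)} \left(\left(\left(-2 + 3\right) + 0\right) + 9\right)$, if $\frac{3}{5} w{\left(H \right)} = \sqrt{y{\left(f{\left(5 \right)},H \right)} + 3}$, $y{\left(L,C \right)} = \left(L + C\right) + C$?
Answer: $\frac{50 \sqrt{2}}{3} \approx 23.57$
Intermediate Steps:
$y{\left(L,C \right)} = L + 2 C$ ($y{\left(L,C \right)} = \left(C + L\right) + C = L + 2 C$)
$w{\left(H \right)} = \frac{5 \sqrt{8 + 2 H}}{3}$ ($w{\left(H \right)} = \frac{5 \sqrt{\left(5 + 2 H\right) + 3}}{3} = \frac{5 \sqrt{8 + 2 H}}{3}$)
$w{\left(-3 \right)} \left(\left(\left(-2 + 3\right) + 0\right) + 9\right) = \frac{5 \sqrt{8 + 2 \left(-3\right)}}{3} \left(\left(\left(-2 + 3\right) + 0\right) + 9\right) = \frac{5 \sqrt{8 - 6}}{3} \left(\left(1 + 0\right) + 9\right) = \frac{5 \sqrt{2}}{3} \left(1 + 9\right) = \frac{5 \sqrt{2}}{3} \cdot 10 = \frac{50 \sqrt{2}}{3}$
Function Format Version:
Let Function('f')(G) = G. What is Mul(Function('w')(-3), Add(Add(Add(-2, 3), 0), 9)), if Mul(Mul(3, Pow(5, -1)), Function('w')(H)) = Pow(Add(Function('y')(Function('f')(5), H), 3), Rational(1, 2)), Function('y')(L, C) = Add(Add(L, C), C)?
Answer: Mul(Rational(50, 3), Pow(2, Rational(1, 2))) ≈ 23.570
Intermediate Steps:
Function('y')(L, C) = Add(L, Mul(2, C)) (Function('y')(L, C) = Add(Add(C, L), C) = Add(L, Mul(2, C)))
Function('w')(H) = Mul(Rational(5, 3), Pow(Add(8, Mul(2, H)), Rational(1, 2))) (Function('w')(H) = Mul(Rational(5, 3), Pow(Add(Add(5, Mul(2, H)), 3), Rational(1, 2))) = Mul(Rational(5, 3), Pow(Add(8, Mul(2, H)), Rational(1, 2))))
Mul(Function('w')(-3), Add(Add(Add(-2, 3), 0), 9)) = Mul(Mul(Rational(5, 3), Pow(Add(8, Mul(2, -3)), Rational(1, 2))), Add(Add(Add(-2, 3), 0), 9)) = Mul(Mul(Rational(5, 3), Pow(Add(8, -6), Rational(1, 2))), Add(Add(1, 0), 9)) = Mul(Mul(Rational(5, 3), Pow(2, Rational(1, 2))), Add(1, 9)) = Mul(Mul(Rational(5, 3), Pow(2, Rational(1, 2))), 10) = Mul(Rational(50, 3), Pow(2, Rational(1, 2)))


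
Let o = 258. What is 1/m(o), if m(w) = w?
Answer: 1/258 ≈ 0.0038760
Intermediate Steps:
1/m(o) = 1/258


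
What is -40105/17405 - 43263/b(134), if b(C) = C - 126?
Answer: -150662671/27848 ≈ -5410.2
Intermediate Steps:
b(C) = -126 + C
-40105/17405 - 43263/b(134) = -40105/17405 - 43263/(-126 + 134) = -40105*1/17405 - 43263/8 = -8021/3481 - 43263*⅛ = -8021/3481 - 43263/8 = -150662671/27848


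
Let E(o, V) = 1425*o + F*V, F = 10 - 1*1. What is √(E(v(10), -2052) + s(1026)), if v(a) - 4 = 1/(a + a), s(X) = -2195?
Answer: I*√59567/2 ≈ 122.03*I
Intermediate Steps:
v(a) = 4 + 1/(2*a) (v(a) = 4 + 1/(a + a) = 4 + 1/(2*a))
F = 9 (F = 10 - 1 = 9)
E(o, V) = 9*V + 1425*o (E(o, V) = 1425*o + 9*V = 9*V + 1425*o)
√(E(v(10), -2052) + s(1026)) = √((9*(-2052) + 1425*(4 + (½)/10)) - 2195) = √((-18468 + 1425*(4 + (½)*(⅒))) - 2195) = √((-18468 + 1425*(4 + 1/20)) - 2195) = √((-18468 + 1425*(81/20)) - 2195) = √((-18468 + 23085/4) - 2195) = √(-50787/4 - 2195) = √(-59567/4) = I*√59567/2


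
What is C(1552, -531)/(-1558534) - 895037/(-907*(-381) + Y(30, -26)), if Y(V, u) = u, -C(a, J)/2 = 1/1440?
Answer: -1004360828600219/387746925763680 ≈ -2.5902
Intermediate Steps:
C(a, J) = -1/720 (C(a, J) = -2/1440 = -2*1/1440 = -1/720)
C(1552, -531)/(-1558534) - 895037/(-907*(-381) + Y(30, -26)) = -1/720/(-1558534) - 895037/(-907*(-381) - 26) = -1/720*(-1/1558534) - 895037/(345567 - 26) = 1/1122144480 - 895037/345541 = -1004360828600219/387746925763680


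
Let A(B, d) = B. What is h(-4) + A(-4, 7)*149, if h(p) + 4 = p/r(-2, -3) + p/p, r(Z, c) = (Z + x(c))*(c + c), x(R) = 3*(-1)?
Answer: -8987/15 ≈ -599.13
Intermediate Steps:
x(R) = -3
r(Z, c) = 2*c*(-3 + Z) (r(Z, c) = (Z - 3)*(c + c) = (-3 + Z)*(2*c) = 2*c*(-3 + Z))
h(p) = -3 + p/30 (h(p) = -4 + (p/((2*(-3)*(-3 - 2))) + p/p) = -4 + (p/((2*(-3)*(-5))) + 1) = -4 + (p/30 + 1) = -4 + (1 + p/30) = -3 + p/30)
h(-4) + A(-4, 7)*149 = (-3 + (1/30)*(-4)) - 4*149 = (-3 - 2/15) - 596 = -47/15 - 596 = -8987/15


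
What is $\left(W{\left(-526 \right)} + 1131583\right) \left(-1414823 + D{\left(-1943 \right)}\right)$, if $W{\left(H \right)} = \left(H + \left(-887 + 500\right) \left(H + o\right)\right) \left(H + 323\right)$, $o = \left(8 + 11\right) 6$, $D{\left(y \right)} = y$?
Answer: $44102184374586$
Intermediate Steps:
$o = 114$ ($o = 19 \cdot 6 = 114$)
$W{\left(H \right)} = \left(-44118 - 386 H\right) \left(323 + H\right)$ ($W{\left(H \right)} = \left(H + \left(-887 + 500\right) \left(H + 114\right)\right) \left(H + 323\right) = \left(H - 387 \left(114 + H\right)\right) \left(323 + H\right) = \left(H - \left(44118 + 387 H\right)\right) \left(323 + H\right) = \left(-44118 - 386 H\right) \left(323 + H\right)$)
$\left(W{\left(-526 \right)} + 1131583\right) \left(-1414823 + D{\left(-1943 \right)}\right) = \left(\left(-14250114 - -88786696 - 386 \left(-526\right)^{2}\right) + 1131583\right) \left(-1414823 - 1943\right) = \left(\left(-14250114 + 88786696 - 106796936\right) + 1131583\right) \left(-1416766\right) = \left(-32260354 + 1131583\right) \left(-1416766\right) = \left(-31128771\right) \left(-1416766\right) = 44102184374586$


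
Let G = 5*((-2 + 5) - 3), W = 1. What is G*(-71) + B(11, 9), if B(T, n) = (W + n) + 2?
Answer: 12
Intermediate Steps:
G = 0 (G = 5*(3 - 3) = 5*0 = 0)
B(T, n) = 3 + n (B(T, n) = (1 + n) + 2 = 3 + n)
G*(-71) + B(11, 9) = 0*(-71) + (3 + 9) = 0 + 12 = 12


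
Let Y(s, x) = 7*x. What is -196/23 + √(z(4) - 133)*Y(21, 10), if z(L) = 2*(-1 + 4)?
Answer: -196/23 + 70*I*√127 ≈ -8.5217 + 788.86*I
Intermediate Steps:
z(L) = 6 (z(L) = 2*3 = 6)
-196/23 + √(z(4) - 133)*Y(21, 10) = -196/23 + √(6 - 133)*(7*10) = -196*1/23 + √(-127)*70 = -196/23 + (I*√127)*70 = -196/23 + 70*I*√127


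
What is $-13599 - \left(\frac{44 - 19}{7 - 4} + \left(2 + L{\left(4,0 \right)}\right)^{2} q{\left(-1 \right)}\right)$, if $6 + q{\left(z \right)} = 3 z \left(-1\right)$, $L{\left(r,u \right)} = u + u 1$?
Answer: $- \frac{40786}{3} \approx -13595.0$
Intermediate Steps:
$L{\left(r,u \right)} = 2 u$ ($L{\left(r,u \right)} = u + u = 2 u$)
$q{\left(z \right)} = -6 - 3 z$ ($q{\left(z \right)} = -6 + 3 z \left(-1\right) = -6 - 3 z$)
$-13599 - \left(\frac{44 - 19}{7 - 4} + \left(2 + L{\left(4,0 \right)}\right)^{2} q{\left(-1 \right)}\right) = -13599 - \left(\frac{44 - 19}{7 - 4} + \left(2 + 2 \cdot 0\right)^{2} \left(-6 - -3\right)\right) = -13599 - \left(\frac{25}{3} + \left(2 + 0\right)^{2} \left(-6 + 3\right)\right) = -13599 - \left(25 \cdot \frac{1}{3} + 2^{2} \left(-3\right)\right) = -13599 - \left(\frac{25}{3} + 4 \left(-3\right)\right) = -13599 - \left(\frac{25}{3} - 12\right) = -13599 - - \frac{11}{3} = -13599 + \frac{11}{3} = - \frac{40786}{3}$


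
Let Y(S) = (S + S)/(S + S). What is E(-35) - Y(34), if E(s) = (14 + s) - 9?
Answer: -31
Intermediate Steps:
Y(S) = 1 (Y(S) = (2*S)/((2*S)) = (2*S)*(1/(2*S)) = 1)
E(s) = 5 + s
E(-35) - Y(34) = (5 - 35) - 1*1 = -30 - 1 = -31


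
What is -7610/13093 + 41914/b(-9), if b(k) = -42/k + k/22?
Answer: 36217341722/3679133 ≈ 9844.0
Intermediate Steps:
b(k) = -42/k + k/22 (b(k) = -42/k + k*(1/22) = -42/k + k/22)
-7610/13093 + 41914/b(-9) = -7610/13093 + 41914/(-42/(-9) + (1/22)*(-9)) = -7610*1/13093 + 41914/(-42*(-⅑) - 9/22) = -7610/13093 + 41914/(14/3 - 9/22) = -7610/13093 + 41914/(281/66) = -7610/13093 + 41914*(66/281) = -7610/13093 + 2766324/281 = 36217341722/3679133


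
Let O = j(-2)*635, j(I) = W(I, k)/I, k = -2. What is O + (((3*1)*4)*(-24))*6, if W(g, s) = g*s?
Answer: -2998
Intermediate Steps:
j(I) = -2 (j(I) = (I*(-2))/I = (-2*I)/I = -2)
O = -1270 (O = -2*635 = -1270)
O + (((3*1)*4)*(-24))*6 = -1270 + (((3*1)*4)*(-24))*6 = -1270 + ((3*4)*(-24))*6 = -1270 + (12*(-24))*6 = -1270 - 288*6 = -1270 - 1728 = -2998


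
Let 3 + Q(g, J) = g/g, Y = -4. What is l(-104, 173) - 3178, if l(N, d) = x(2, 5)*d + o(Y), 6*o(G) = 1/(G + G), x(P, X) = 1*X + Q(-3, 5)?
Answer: -127633/48 ≈ -2659.0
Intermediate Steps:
Q(g, J) = -2 (Q(g, J) = -3 + g/g = -3 + 1 = -2)
x(P, X) = -2 + X (x(P, X) = 1*X - 2 = X - 2 = -2 + X)
o(G) = 1/(12*G) (o(G) = 1/(6*(G + G)) = 1/(6*((2*G))) = (1/(2*G))/6 = 1/(12*G))
l(N, d) = -1/48 + 3*d (l(N, d) = (-2 + 5)*d + (1/12)/(-4) = 3*d + (1/12)*(-¼) = 3*d - 1/48 = -1/48 + 3*d)
l(-104, 173) - 3178 = (-1/48 + 3*173) - 3178 = (-1/48 + 519) - 3178 = 24911/48 - 3178 = -127633/48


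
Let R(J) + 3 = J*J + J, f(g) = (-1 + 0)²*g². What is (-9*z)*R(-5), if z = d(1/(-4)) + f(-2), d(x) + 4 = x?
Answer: 153/4 ≈ 38.250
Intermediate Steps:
f(g) = g² (f(g) = (-1)²*g² = 1*g² = g²)
d(x) = -4 + x
R(J) = -3 + J + J² (R(J) = -3 + (J*J + J) = -3 + (J² + J) = -3 + (J + J²) = -3 + J + J²)
z = -¼ (z = (-4 + 1/(-4)) + (-2)² = (-4 - ¼) + 4 = -17/4 + 4 = -¼ ≈ -0.25000)
(-9*z)*R(-5) = (-9*(-¼))*(-3 - 5 + (-5)²) = 9*(-3 - 5 + 25)/4 = (9/4)*17 = 153/4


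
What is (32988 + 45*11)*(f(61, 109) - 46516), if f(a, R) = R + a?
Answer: -1551803118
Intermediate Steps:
(32988 + 45*11)*(f(61, 109) - 46516) = (32988 + 45*11)*((109 + 61) - 46516) = (32988 + 495)*(170 - 46516) = 33483*(-46346) = -1551803118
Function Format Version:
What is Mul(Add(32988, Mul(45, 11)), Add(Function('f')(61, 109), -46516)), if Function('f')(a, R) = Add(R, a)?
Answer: -1551803118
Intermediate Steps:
Mul(Add(32988, Mul(45, 11)), Add(Function('f')(61, 109), -46516)) = Mul(Add(32988, Mul(45, 11)), Add(Add(109, 61), -46516)) = Mul(Add(32988, 495), Add(170, -46516)) = Mul(33483, -46346) = -1551803118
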